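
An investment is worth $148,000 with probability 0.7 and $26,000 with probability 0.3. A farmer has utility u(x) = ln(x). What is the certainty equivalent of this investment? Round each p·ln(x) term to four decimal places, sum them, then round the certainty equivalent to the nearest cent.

$87,842.44

E[u] = 0.7·ln(148000) + 0.3·ln(26000) = 8.3335 + 3.0498 = 11.3833
CE = e^11.3833 ≈ 87842.44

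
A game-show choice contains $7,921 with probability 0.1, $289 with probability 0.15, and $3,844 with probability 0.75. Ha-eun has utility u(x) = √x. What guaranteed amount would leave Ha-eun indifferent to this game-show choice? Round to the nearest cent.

$3,358.20

E[u] = 0.1·√7921 + 0.15·√289 + 0.75·√3844 = 0.1·89 + 0.15·17 + 0.75·62 = 57.95
CE = (57.95)² = 3358.2025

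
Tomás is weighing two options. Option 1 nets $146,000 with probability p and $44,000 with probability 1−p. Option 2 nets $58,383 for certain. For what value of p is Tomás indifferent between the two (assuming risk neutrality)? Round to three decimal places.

p·146000 + (1−p)·44000 = 58383
102000p + 44000 = 58383
p = (58383 − 44000) / 102000

p = 0.141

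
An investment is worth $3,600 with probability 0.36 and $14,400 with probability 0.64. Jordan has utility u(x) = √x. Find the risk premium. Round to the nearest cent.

E[u] = 0.36·√3600 + 0.64·√14400 = 0.36·60 + 0.64·120 = 98.4
CE = (98.4)² = 9682.56
Risk premium = EV − CE = 10512 − 9682.56 = 829.44

$829.44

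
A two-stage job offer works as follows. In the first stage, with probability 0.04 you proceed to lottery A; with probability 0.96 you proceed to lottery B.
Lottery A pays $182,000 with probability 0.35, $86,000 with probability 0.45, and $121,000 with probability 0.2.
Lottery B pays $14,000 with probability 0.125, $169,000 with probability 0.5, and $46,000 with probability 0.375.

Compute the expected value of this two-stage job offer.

$104,424

EV(A) = 0.35 × 182000 + 0.45 × 86000 + 0.2 × 121000 = 63700 + 38700 + 24200 = 126600
EV(B) = 0.125 × 14000 + 0.5 × 169000 + 0.375 × 46000 = 1750 + 84500 + 17250 = 103500
Overall = 0.04 × 126600 + 0.96 × 103500 = 5064 + 99360 = 104424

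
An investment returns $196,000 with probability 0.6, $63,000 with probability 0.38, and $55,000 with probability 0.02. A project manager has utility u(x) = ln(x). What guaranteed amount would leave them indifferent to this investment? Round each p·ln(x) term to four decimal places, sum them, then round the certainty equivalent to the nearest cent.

E[u] = 0.6·ln(196000) + 0.38·ln(63000) + 0.02·ln(55000) = 7.3115 + 4.1993 + 0.2183 = 11.7291
CE = e^11.7291 ≈ 124131.90

$124,131.90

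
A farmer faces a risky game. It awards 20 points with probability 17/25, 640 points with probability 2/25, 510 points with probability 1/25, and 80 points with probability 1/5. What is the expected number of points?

EV = 17/25 × 20 + 2/25 × 640 + 1/25 × 510 + 1/5 × 80 = 13.6 + 51.2 + 20.4 + 16 = 101.2

101.2 points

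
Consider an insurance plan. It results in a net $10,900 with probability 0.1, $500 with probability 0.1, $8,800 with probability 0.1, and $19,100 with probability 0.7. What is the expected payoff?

$15,390

EV = 0.1 × 10900 + 0.1 × 500 + 0.1 × 8800 + 0.7 × 19100 = 1090 + 50 + 880 + 13370 = 15390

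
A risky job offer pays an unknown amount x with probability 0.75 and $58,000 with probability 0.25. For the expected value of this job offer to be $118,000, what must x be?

x = $138,000

0.75·x + 0.25·58000 = 118000
0.75·x = 118000 − 14500 = 103500
x = 103500 / 0.75 = 138000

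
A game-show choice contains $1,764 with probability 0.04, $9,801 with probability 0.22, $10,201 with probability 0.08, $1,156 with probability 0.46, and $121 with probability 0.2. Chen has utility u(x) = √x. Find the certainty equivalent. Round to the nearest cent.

$2,438.38

E[u] = 0.04·√1764 + 0.22·√9801 + 0.08·√10201 + 0.46·√1156 + 0.2·√121 = 0.04·42 + 0.22·99 + 0.08·101 + 0.46·34 + 0.2·11 = 49.38
CE = (49.38)² = 2438.3844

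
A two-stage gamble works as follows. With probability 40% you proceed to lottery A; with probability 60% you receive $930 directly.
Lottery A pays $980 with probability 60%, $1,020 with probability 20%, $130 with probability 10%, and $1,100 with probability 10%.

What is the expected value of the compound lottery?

EV(A) = 0.6 × 980 + 0.2 × 1020 + 0.1 × 130 + 0.1 × 1100 = 588 + 204 + 13 + 110 = 915
Branch B: 930 (certain)
Overall = 0.4 × 915 + 0.6 × 930 = 366 + 558 = 924

$924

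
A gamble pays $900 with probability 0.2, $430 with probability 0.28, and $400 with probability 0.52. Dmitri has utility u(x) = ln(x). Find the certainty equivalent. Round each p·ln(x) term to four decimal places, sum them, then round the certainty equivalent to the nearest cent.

E[u] = 0.2·ln(900) + 0.28·ln(430) + 0.52·ln(400) = 1.3605 + 1.6979 + 3.1156 = 6.1740
CE = e^6.1740 ≈ 480.10

$480.10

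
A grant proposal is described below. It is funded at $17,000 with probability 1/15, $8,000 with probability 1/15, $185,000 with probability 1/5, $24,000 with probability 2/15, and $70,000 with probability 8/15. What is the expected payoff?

$79,200

EV = 1/15 × 17000 + 1/15 × 8000 + 1/5 × 185000 + 2/15 × 24000 + 8/15 × 70000 = 1133.3333 + 533.3333 + 37000 + 3200 + 37333.3333 = 79200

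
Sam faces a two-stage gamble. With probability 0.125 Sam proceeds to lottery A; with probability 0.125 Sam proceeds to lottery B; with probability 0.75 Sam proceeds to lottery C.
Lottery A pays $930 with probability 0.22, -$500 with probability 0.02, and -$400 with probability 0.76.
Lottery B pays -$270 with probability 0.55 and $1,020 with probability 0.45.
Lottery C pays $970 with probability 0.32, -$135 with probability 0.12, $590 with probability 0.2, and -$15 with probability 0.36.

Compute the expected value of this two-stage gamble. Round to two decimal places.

EV(A) = 0.22 × 930 + 0.02 × (-500) + 0.76 × (-400) = 204.6 − 10 − 304 = -109.4
EV(B) = 0.55 × (-270) + 0.45 × 1020 = -148.5 + 459 = 310.5
EV(C) = 0.32 × 970 + 0.12 × (-135) + 0.2 × 590 + 0.36 × (-15) = 310.4 − 16.2 + 118 − 5.4 = 406.8
Overall = 0.125 × (-109.4) + 0.125 × 310.5 + 0.75 × 406.8 = -13.675 + 38.8125 + 305.1 = 330.2375

$330.24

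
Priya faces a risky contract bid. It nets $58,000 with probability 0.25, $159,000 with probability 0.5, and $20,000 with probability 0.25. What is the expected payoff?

$99,000

EV = 0.25 × 58000 + 0.5 × 159000 + 0.25 × 20000 = 14500 + 79500 + 5000 = 99000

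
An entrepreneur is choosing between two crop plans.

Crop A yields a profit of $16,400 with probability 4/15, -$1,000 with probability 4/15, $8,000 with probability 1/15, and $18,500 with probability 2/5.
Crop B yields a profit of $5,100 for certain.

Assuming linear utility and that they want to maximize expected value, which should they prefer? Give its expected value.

Crop A = 4/15 × 16400 + 4/15 × (-1000) + 1/15 × 8000 + 2/5 × 18500 = 4373.3333 − 266.6667 + 533.3333 + 7400 = 12040
Crop B: 5100 (certain)

Crop A ($12,040)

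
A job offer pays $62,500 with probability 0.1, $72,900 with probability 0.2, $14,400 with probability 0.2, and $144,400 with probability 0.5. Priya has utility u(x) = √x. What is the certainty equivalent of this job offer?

$85,849

E[u] = 0.1·√62500 + 0.2·√72900 + 0.2·√14400 + 0.5·√144400 = 0.1·250 + 0.2·270 + 0.2·120 + 0.5·380 = 293
CE = (293)² = 85849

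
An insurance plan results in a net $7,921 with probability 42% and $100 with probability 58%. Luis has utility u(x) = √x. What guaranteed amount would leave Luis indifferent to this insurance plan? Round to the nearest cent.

$1,864.51

E[u] = 0.42·√7921 + 0.58·√100 = 0.42·89 + 0.58·10 = 43.18
CE = (43.18)² = 1864.5124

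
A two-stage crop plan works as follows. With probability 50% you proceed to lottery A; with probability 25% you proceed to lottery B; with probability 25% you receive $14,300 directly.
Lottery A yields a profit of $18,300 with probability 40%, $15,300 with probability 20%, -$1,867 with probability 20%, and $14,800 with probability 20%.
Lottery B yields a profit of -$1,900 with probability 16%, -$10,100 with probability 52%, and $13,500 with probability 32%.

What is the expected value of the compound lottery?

EV(A) = 0.4 × 18300 + 0.2 × 15300 + 0.2 × (-1867) + 0.2 × 14800 = 7320 + 3060 − 373.4 + 2960 = 12966.6
EV(B) = 0.16 × (-1900) + 0.52 × (-10100) + 0.32 × 13500 = -304 − 5252 + 4320 = -1236
Branch C: 14300 (certain)
Overall = 0.5 × 12966.6 + 0.25 × (-1236) + 0.25 × 14300 = 6483.3 − 309 + 3575 = 9749.3

$9,749.30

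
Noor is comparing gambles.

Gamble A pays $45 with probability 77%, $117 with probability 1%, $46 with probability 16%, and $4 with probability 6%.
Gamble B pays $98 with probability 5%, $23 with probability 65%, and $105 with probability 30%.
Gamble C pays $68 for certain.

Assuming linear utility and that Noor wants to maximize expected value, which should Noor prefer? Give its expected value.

Gamble A = 0.77 × 45 + 0.01 × 117 + 0.16 × 46 + 0.06 × 4 = 34.65 + 1.17 + 7.36 + 0.24 = 43.42
Gamble B = 0.05 × 98 + 0.65 × 23 + 0.3 × 105 = 4.9 + 14.95 + 31.5 = 51.35
Gamble C: 68 (certain)

Gamble C ($68)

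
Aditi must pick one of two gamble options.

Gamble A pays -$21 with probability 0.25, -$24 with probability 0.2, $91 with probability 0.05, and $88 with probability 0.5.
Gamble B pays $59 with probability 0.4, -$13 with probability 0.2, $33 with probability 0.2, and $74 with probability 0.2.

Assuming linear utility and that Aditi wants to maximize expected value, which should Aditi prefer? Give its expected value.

Gamble A = 0.25 × (-21) + 0.2 × (-24) + 0.05 × 91 + 0.5 × 88 = -5.25 − 4.8 + 4.55 + 44 = 38.5
Gamble B = 0.4 × 59 + 0.2 × (-13) + 0.2 × 33 + 0.2 × 74 = 23.6 − 2.6 + 6.6 + 14.8 = 42.4

Gamble B ($42.40)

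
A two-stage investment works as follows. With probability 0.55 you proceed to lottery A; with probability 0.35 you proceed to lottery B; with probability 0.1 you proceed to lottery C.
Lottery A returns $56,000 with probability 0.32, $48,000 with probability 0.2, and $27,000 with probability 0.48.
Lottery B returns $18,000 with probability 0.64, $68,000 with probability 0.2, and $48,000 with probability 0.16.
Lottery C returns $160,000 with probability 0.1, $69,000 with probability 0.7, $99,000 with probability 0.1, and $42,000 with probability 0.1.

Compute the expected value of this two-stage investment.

EV(A) = 0.32 × 56000 + 0.2 × 48000 + 0.48 × 27000 = 17920 + 9600 + 12960 = 40480
EV(B) = 0.64 × 18000 + 0.2 × 68000 + 0.16 × 48000 = 11520 + 13600 + 7680 = 32800
EV(C) = 0.1 × 160000 + 0.7 × 69000 + 0.1 × 99000 + 0.1 × 42000 = 16000 + 48300 + 9900 + 4200 = 78400
Overall = 0.55 × 40480 + 0.35 × 32800 + 0.1 × 78400 = 22264 + 11480 + 7840 = 41584

$41,584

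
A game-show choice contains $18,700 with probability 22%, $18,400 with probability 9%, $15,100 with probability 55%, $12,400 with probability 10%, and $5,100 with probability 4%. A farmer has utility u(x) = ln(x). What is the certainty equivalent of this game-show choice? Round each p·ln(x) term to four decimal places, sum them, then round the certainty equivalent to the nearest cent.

$15,124.94

E[u] = 0.22·ln(18700) + 0.09·ln(18400) + 0.55·ln(15100) + 0.1·ln(12400) + 0.04·ln(5100) = 2.1640 + 0.8838 + 5.2923 + 0.9425 + 0.3415 = 9.6241
CE = e^9.6241 ≈ 15124.94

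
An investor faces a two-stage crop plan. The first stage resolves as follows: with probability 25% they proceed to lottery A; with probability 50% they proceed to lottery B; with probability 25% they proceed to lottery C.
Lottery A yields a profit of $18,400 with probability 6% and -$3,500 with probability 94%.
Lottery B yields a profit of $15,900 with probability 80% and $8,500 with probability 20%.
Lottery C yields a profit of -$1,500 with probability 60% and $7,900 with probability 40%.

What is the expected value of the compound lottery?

EV(A) = 0.06 × 18400 + 0.94 × (-3500) = 1104 − 3290 = -2186
EV(B) = 0.8 × 15900 + 0.2 × 8500 = 12720 + 1700 = 14420
EV(C) = 0.6 × (-1500) + 0.4 × 7900 = -900 + 3160 = 2260
Overall = 0.25 × (-2186) + 0.5 × 14420 + 0.25 × 2260 = -546.5 + 7210 + 565 = 7228.5

$7,228.50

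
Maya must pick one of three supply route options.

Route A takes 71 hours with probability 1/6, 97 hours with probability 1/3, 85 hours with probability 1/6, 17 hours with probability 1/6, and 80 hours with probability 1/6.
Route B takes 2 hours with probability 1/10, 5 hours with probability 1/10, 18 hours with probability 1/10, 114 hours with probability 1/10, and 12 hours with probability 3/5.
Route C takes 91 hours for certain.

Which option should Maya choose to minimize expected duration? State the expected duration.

Route B (21.1 hours)

Route A = 1/6 × 71 + 1/3 × 97 + 1/6 × 85 + 1/6 × 17 + 1/6 × 80 = 11.8333 + 32.3333 + 14.1667 + 2.8333 + 13.3333 = 74.5
Route B = 1/10 × 2 + 1/10 × 5 + 1/10 × 18 + 1/10 × 114 + 3/5 × 12 = 0.2 + 0.5 + 1.8 + 11.4 + 7.2 = 21.1
Route C: 91 (certain)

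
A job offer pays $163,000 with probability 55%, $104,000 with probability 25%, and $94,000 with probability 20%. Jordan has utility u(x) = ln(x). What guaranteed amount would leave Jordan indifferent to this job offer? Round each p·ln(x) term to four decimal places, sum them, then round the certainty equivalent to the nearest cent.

E[u] = 0.55·ln(163000) + 0.25·ln(104000) + 0.2·ln(94000) = 6.6008 + 2.8880 + 2.2902 = 11.7790
CE = e^11.7790 ≈ 130483.23

$130,483.23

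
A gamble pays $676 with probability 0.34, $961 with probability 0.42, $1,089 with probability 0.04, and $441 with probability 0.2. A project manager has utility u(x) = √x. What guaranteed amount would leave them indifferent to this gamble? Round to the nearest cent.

$749.66

E[u] = 0.34·√676 + 0.42·√961 + 0.04·√1089 + 0.2·√441 = 0.34·26 + 0.42·31 + 0.04·33 + 0.2·21 = 27.38
CE = (27.38)² = 749.6644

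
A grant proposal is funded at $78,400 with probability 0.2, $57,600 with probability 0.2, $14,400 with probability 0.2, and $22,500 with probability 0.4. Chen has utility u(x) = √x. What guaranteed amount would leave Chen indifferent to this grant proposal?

E[u] = 0.2·√78400 + 0.2·√57600 + 0.2·√14400 + 0.4·√22500 = 0.2·280 + 0.2·240 + 0.2·120 + 0.4·150 = 188
CE = (188)² = 35344

$35,344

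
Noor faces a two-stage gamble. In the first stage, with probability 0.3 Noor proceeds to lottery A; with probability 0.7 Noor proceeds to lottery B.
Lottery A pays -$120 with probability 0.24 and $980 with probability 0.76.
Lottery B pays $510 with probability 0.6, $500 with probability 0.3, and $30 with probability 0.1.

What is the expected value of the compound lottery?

$536.10

EV(A) = 0.24 × (-120) + 0.76 × 980 = -28.8 + 744.8 = 716
EV(B) = 0.6 × 510 + 0.3 × 500 + 0.1 × 30 = 306 + 150 + 3 = 459
Overall = 0.3 × 716 + 0.7 × 459 = 214.8 + 321.3 = 536.1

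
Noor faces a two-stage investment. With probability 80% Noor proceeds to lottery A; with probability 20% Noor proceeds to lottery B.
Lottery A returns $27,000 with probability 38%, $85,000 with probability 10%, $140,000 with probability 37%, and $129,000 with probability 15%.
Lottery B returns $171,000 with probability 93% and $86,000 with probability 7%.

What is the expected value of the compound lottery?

EV(A) = 0.38 × 27000 + 0.1 × 85000 + 0.37 × 140000 + 0.15 × 129000 = 10260 + 8500 + 51800 + 19350 = 89910
EV(B) = 0.93 × 171000 + 0.07 × 86000 = 159030 + 6020 = 165050
Overall = 0.8 × 89910 + 0.2 × 165050 = 71928 + 33010 = 104938

$104,938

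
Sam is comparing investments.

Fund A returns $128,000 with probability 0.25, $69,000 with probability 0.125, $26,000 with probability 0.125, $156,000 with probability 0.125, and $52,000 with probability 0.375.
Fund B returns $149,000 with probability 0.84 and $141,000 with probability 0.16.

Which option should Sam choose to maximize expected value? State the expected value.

Fund A = 0.25 × 128000 + 0.125 × 69000 + 0.125 × 26000 + 0.125 × 156000 + 0.375 × 52000 = 32000 + 8625 + 3250 + 19500 + 19500 = 82875
Fund B = 0.84 × 149000 + 0.16 × 141000 = 125160 + 22560 = 147720

Fund B ($147,720)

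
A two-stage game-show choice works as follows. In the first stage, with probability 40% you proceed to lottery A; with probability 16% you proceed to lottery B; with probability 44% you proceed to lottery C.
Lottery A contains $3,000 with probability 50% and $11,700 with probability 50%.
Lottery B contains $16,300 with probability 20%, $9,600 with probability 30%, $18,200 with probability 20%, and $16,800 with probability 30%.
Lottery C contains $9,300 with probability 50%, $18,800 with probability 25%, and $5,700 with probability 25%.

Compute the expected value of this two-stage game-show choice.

$10,052.20

EV(A) = 0.5 × 3000 + 0.5 × 11700 = 1500 + 5850 = 7350
EV(B) = 0.2 × 16300 + 0.3 × 9600 + 0.2 × 18200 + 0.3 × 16800 = 3260 + 2880 + 3640 + 5040 = 14820
EV(C) = 0.5 × 9300 + 0.25 × 18800 + 0.25 × 5700 = 4650 + 4700 + 1425 = 10775
Overall = 0.4 × 7350 + 0.16 × 14820 + 0.44 × 10775 = 2940 + 2371.2 + 4741 = 10052.2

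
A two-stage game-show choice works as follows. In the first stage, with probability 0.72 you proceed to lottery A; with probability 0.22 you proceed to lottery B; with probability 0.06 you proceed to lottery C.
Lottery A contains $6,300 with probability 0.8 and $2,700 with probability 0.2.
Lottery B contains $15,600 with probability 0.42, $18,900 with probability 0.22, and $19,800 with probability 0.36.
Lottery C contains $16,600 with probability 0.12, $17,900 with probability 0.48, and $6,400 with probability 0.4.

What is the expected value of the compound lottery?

$8,730.60

EV(A) = 0.8 × 6300 + 0.2 × 2700 = 5040 + 540 = 5580
EV(B) = 0.42 × 15600 + 0.22 × 18900 + 0.36 × 19800 = 6552 + 4158 + 7128 = 17838
EV(C) = 0.12 × 16600 + 0.48 × 17900 + 0.4 × 6400 = 1992 + 8592 + 2560 = 13144
Overall = 0.72 × 5580 + 0.22 × 17838 + 0.06 × 13144 = 4017.6 + 3924.36 + 788.64 = 8730.6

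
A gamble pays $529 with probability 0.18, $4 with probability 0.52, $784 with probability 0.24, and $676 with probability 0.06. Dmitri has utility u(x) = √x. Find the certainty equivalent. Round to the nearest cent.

$181.17

E[u] = 0.18·√529 + 0.52·√4 + 0.24·√784 + 0.06·√676 = 0.18·23 + 0.52·2 + 0.24·28 + 0.06·26 = 13.46
CE = (13.46)² = 181.1716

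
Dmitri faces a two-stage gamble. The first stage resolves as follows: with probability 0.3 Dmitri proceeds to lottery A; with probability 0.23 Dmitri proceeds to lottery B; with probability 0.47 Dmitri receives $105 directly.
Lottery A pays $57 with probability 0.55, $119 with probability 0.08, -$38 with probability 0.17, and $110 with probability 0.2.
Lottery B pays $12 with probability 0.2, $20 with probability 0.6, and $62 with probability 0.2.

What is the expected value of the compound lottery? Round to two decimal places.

$72.44

EV(A) = 0.55 × 57 + 0.08 × 119 + 0.17 × (-38) + 0.2 × 110 = 31.35 + 9.52 − 6.46 + 22 = 56.41
EV(B) = 0.2 × 12 + 0.6 × 20 + 0.2 × 62 = 2.4 + 12 + 12.4 = 26.8
Branch C: 105 (certain)
Overall = 0.3 × 56.41 + 0.23 × 26.8 + 0.47 × 105 = 16.923 + 6.164 + 49.35 = 72.437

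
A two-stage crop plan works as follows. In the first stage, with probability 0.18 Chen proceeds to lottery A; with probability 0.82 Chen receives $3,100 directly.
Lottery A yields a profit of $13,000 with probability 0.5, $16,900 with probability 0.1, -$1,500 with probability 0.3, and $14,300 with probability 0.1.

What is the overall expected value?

EV(A) = 0.5 × 13000 + 0.1 × 16900 + 0.3 × (-1500) + 0.1 × 14300 = 6500 + 1690 − 450 + 1430 = 9170
Branch B: 3100 (certain)
Overall = 0.18 × 9170 + 0.82 × 3100 = 1650.6 + 2542 = 4192.6

$4,192.60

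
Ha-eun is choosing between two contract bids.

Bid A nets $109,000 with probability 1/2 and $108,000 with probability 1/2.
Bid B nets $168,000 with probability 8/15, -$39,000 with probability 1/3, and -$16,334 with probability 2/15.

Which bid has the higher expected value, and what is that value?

Bid A ($108,500)

Bid A = 1/2 × 109000 + 1/2 × 108000 = 54500 + 54000 = 108500
Bid B = 8/15 × 168000 + 1/3 × (-39000) + 2/15 × (-16334) = 89600 − 13000 − 2177.8667 = 74422.1333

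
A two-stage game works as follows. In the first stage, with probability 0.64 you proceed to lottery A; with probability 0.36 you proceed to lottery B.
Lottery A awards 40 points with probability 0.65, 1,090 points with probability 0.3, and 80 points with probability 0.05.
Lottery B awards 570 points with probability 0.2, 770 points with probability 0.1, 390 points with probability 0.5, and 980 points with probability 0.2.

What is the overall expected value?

EV(A) = 0.65 × 40 + 0.3 × 1090 + 0.05 × 80 = 26 + 327 + 4 = 357
EV(B) = 0.2 × 570 + 0.1 × 770 + 0.5 × 390 + 0.2 × 980 = 114 + 77 + 195 + 196 = 582
Overall = 0.64 × 357 + 0.36 × 582 = 228.48 + 209.52 = 438

438 points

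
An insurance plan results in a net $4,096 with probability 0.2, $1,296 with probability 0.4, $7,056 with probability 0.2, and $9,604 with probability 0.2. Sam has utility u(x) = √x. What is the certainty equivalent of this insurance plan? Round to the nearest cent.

$4,044.96

E[u] = 0.2·√4096 + 0.4·√1296 + 0.2·√7056 + 0.2·√9604 = 0.2·64 + 0.4·36 + 0.2·84 + 0.2·98 = 63.6
CE = (63.6)² = 4044.96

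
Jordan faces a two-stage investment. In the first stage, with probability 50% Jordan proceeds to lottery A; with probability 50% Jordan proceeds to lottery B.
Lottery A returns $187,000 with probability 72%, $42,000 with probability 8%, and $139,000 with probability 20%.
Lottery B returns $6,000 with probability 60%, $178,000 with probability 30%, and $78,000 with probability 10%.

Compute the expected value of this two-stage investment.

$115,300

EV(A) = 0.72 × 187000 + 0.08 × 42000 + 0.2 × 139000 = 134640 + 3360 + 27800 = 165800
EV(B) = 0.6 × 6000 + 0.3 × 178000 + 0.1 × 78000 = 3600 + 53400 + 7800 = 64800
Overall = 0.5 × 165800 + 0.5 × 64800 = 82900 + 32400 = 115300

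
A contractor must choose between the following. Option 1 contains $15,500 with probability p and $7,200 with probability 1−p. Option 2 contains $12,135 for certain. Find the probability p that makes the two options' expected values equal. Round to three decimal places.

p·15500 + (1−p)·7200 = 12135
8300p + 7200 = 12135
p = (12135 − 7200) / 8300

p = 0.595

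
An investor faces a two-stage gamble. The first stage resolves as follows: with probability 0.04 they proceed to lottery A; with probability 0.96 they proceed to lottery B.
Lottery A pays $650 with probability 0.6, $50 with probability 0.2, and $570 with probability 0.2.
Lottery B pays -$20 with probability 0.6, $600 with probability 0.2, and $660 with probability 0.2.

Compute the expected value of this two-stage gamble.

EV(A) = 0.6 × 650 + 0.2 × 50 + 0.2 × 570 = 390 + 10 + 114 = 514
EV(B) = 0.6 × (-20) + 0.2 × 600 + 0.2 × 660 = -12 + 120 + 132 = 240
Overall = 0.04 × 514 + 0.96 × 240 = 20.56 + 230.4 = 250.96

$250.96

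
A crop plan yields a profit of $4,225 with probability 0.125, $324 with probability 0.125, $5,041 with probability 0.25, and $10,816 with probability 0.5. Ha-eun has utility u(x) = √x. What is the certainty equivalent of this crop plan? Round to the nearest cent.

$6,420.02

E[u] = 0.125·√4225 + 0.125·√324 + 0.25·√5041 + 0.5·√10816 = 0.125·65 + 0.125·18 + 0.25·71 + 0.5·104 = 80.125
CE = (80.125)² = 6420.015625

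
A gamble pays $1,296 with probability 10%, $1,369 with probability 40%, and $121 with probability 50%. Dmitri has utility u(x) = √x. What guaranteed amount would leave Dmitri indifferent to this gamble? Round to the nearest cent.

$571.21

E[u] = 0.1·√1296 + 0.4·√1369 + 0.5·√121 = 0.1·36 + 0.4·37 + 0.5·11 = 23.9
CE = (23.9)² = 571.21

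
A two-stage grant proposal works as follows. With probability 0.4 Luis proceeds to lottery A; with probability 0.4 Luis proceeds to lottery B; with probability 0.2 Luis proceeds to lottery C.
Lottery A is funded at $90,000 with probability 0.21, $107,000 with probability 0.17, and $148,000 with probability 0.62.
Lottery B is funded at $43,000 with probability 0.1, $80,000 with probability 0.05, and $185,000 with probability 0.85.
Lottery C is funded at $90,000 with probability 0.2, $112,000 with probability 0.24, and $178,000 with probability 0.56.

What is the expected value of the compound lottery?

EV(A) = 0.21 × 90000 + 0.17 × 107000 + 0.62 × 148000 = 18900 + 18190 + 91760 = 128850
EV(B) = 0.1 × 43000 + 0.05 × 80000 + 0.85 × 185000 = 4300 + 4000 + 157250 = 165550
EV(C) = 0.2 × 90000 + 0.24 × 112000 + 0.56 × 178000 = 18000 + 26880 + 99680 = 144560
Overall = 0.4 × 128850 + 0.4 × 165550 + 0.2 × 144560 = 51540 + 66220 + 28912 = 146672

$146,672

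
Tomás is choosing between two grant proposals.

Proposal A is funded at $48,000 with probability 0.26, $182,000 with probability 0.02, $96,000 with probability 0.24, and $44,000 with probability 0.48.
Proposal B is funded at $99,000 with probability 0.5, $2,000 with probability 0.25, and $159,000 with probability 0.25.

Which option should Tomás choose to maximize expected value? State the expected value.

Proposal B ($89,750)

Proposal A = 0.26 × 48000 + 0.02 × 182000 + 0.24 × 96000 + 0.48 × 44000 = 12480 + 3640 + 23040 + 21120 = 60280
Proposal B = 0.5 × 99000 + 0.25 × 2000 + 0.25 × 159000 = 49500 + 500 + 39750 = 89750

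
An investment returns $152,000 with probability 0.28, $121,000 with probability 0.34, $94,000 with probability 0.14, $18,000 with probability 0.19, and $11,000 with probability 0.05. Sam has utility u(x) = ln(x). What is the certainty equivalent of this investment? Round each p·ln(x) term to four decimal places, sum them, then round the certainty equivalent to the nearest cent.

E[u] = 0.28·ln(152000) + 0.34·ln(121000) + 0.14·ln(94000) + 0.19·ln(18000) + 0.05·ln(11000) = 3.3409 + 3.9792 + 1.6031 + 1.8616 + 0.4653 = 11.2501
CE = e^11.2501 ≈ 76887.61

$76,887.61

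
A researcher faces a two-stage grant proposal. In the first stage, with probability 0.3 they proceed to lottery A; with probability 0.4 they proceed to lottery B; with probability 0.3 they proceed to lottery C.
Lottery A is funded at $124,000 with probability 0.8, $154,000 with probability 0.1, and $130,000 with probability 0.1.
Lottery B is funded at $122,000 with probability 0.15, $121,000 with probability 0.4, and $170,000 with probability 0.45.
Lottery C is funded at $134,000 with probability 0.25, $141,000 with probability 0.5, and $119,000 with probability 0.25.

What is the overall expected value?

$135,685

EV(A) = 0.8 × 124000 + 0.1 × 154000 + 0.1 × 130000 = 99200 + 15400 + 13000 = 127600
EV(B) = 0.15 × 122000 + 0.4 × 121000 + 0.45 × 170000 = 18300 + 48400 + 76500 = 143200
EV(C) = 0.25 × 134000 + 0.5 × 141000 + 0.25 × 119000 = 33500 + 70500 + 29750 = 133750
Overall = 0.3 × 127600 + 0.4 × 143200 + 0.3 × 133750 = 38280 + 57280 + 40125 = 135685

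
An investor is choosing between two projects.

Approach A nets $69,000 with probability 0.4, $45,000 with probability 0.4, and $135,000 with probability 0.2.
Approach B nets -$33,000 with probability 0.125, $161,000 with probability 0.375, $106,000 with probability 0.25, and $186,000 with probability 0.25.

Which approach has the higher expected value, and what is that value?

Approach A = 0.4 × 69000 + 0.4 × 45000 + 0.2 × 135000 = 27600 + 18000 + 27000 = 72600
Approach B = 0.125 × (-33000) + 0.375 × 161000 + 0.25 × 106000 + 0.25 × 186000 = -4125 + 60375 + 26500 + 46500 = 129250

Approach B ($129,250)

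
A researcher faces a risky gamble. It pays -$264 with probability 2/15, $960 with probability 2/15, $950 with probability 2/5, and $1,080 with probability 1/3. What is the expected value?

$832.80

EV = 2/15 × (-264) + 2/15 × 960 + 2/5 × 950 + 1/3 × 1080 = -35.2 + 128 + 380 + 360 = 832.8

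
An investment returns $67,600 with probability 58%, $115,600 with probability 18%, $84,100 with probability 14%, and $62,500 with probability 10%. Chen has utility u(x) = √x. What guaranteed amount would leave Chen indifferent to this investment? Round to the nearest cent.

E[u] = 0.58·√67600 + 0.18·√115600 + 0.14·√84100 + 0.1·√62500 = 0.58·260 + 0.18·340 + 0.14·290 + 0.1·250 = 277.6
CE = (277.6)² = 77061.76

$77,061.76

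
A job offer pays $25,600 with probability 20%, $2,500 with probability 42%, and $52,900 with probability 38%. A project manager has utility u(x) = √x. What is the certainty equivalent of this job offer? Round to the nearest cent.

E[u] = 0.2·√25600 + 0.42·√2500 + 0.38·√52900 = 0.2·160 + 0.42·50 + 0.38·230 = 140.4
CE = (140.4)² = 19712.16

$19,712.16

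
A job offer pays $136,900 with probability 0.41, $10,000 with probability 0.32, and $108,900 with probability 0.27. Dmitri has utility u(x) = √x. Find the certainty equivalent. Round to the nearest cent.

E[u] = 0.41·√136900 + 0.32·√10000 + 0.27·√108900 = 0.41·370 + 0.32·100 + 0.27·330 = 272.8
CE = (272.8)² = 74419.84

$74,419.84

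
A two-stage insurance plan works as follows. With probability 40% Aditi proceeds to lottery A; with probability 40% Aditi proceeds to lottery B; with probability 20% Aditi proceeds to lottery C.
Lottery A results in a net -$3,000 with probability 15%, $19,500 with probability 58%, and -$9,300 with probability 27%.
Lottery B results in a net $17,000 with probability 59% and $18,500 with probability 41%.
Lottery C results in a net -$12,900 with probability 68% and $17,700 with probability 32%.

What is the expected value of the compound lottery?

EV(A) = 0.15 × (-3000) + 0.58 × 19500 + 0.27 × (-9300) = -450 + 11310 − 2511 = 8349
EV(B) = 0.59 × 17000 + 0.41 × 18500 = 10030 + 7585 = 17615
EV(C) = 0.68 × (-12900) + 0.32 × 17700 = -8772 + 5664 = -3108
Overall = 0.4 × 8349 + 0.4 × 17615 + 0.2 × (-3108) = 3339.6 + 7046 − 621.6 = 9764

$9,764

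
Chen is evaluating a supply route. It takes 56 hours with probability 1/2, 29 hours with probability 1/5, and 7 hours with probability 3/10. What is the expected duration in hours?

35.9 hours

EV = 1/2 × 56 + 1/5 × 29 + 3/10 × 7 = 28 + 5.8 + 2.1 = 35.9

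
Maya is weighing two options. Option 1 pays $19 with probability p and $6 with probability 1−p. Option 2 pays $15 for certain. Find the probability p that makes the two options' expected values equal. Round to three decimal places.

p·19 + (1−p)·6 = 15
13p + 6 = 15
p = (15 − 6) / 13

p = 0.692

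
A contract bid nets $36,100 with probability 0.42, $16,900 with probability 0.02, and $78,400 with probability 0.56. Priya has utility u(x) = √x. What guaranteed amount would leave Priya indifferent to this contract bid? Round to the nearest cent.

E[u] = 0.42·√36100 + 0.02·√16900 + 0.56·√78400 = 0.42·190 + 0.02·130 + 0.56·280 = 239.2
CE = (239.2)² = 57216.64

$57,216.64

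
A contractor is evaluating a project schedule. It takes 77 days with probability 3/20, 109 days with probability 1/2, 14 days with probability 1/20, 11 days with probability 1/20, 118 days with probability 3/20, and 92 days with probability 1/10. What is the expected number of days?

94.2 days

EV = 3/20 × 77 + 1/2 × 109 + 1/20 × 14 + 1/20 × 11 + 3/20 × 118 + 1/10 × 92 = 11.55 + 54.5 + 0.7 + 0.55 + 17.7 + 9.2 = 94.2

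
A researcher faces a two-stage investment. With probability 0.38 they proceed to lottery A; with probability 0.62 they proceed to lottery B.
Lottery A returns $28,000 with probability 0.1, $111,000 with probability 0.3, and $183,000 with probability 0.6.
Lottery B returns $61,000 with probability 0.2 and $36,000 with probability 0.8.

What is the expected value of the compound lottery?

EV(A) = 0.1 × 28000 + 0.3 × 111000 + 0.6 × 183000 = 2800 + 33300 + 109800 = 145900
EV(B) = 0.2 × 61000 + 0.8 × 36000 = 12200 + 28800 = 41000
Overall = 0.38 × 145900 + 0.62 × 41000 = 55442 + 25420 = 80862

$80,862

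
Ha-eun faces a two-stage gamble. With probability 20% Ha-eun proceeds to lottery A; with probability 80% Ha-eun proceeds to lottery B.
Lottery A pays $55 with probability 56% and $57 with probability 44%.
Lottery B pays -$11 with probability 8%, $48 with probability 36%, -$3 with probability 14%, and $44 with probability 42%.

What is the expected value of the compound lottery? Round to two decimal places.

$38.74

EV(A) = 0.56 × 55 + 0.44 × 57 = 30.8 + 25.08 = 55.88
EV(B) = 0.08 × (-11) + 0.36 × 48 + 0.14 × (-3) + 0.42 × 44 = -0.88 + 17.28 − 0.42 + 18.48 = 34.46
Overall = 0.2 × 55.88 + 0.8 × 34.46 = 11.176 + 27.568 = 38.744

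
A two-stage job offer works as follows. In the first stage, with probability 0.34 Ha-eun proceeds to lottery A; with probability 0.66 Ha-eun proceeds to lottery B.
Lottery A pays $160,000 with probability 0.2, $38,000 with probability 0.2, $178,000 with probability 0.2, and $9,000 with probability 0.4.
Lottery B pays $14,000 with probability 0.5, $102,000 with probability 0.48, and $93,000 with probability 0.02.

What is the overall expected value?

$64,953.20

EV(A) = 0.2 × 160000 + 0.2 × 38000 + 0.2 × 178000 + 0.4 × 9000 = 32000 + 7600 + 35600 + 3600 = 78800
EV(B) = 0.5 × 14000 + 0.48 × 102000 + 0.02 × 93000 = 7000 + 48960 + 1860 = 57820
Overall = 0.34 × 78800 + 0.66 × 57820 = 26792 + 38161.2 = 64953.2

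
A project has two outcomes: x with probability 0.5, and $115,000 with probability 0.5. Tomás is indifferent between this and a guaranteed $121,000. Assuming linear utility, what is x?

x = $127,000

0.5·x + 0.5·115000 = 121000
0.5·x = 121000 − 57500 = 63500
x = 63500 / 0.5 = 127000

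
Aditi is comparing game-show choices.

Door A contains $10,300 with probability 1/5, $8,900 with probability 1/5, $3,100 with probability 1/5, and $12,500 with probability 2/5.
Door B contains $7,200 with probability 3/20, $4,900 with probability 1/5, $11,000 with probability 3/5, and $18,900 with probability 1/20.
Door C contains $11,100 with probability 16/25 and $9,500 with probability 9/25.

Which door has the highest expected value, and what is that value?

Door C ($10,524)

Door A = 1/5 × 10300 + 1/5 × 8900 + 1/5 × 3100 + 2/5 × 12500 = 2060 + 1780 + 620 + 5000 = 9460
Door B = 3/20 × 7200 + 1/5 × 4900 + 3/5 × 11000 + 1/20 × 18900 = 1080 + 980 + 6600 + 945 = 9605
Door C = 16/25 × 11100 + 9/25 × 9500 = 7104 + 3420 = 10524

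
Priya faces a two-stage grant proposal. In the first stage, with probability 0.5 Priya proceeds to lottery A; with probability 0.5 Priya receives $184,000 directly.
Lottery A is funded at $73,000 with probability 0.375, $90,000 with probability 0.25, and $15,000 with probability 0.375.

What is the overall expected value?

EV(A) = 0.375 × 73000 + 0.25 × 90000 + 0.375 × 15000 = 27375 + 22500 + 5625 = 55500
Branch B: 184000 (certain)
Overall = 0.5 × 55500 + 0.5 × 184000 = 27750 + 92000 = 119750

$119,750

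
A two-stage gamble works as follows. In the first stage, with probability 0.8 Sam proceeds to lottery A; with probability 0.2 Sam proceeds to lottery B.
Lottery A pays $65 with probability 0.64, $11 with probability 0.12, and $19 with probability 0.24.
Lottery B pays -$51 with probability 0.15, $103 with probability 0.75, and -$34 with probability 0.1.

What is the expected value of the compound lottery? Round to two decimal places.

$51.22

EV(A) = 0.64 × 65 + 0.12 × 11 + 0.24 × 19 = 41.6 + 1.32 + 4.56 = 47.48
EV(B) = 0.15 × (-51) + 0.75 × 103 + 0.1 × (-34) = -7.65 + 77.25 − 3.4 = 66.2
Overall = 0.8 × 47.48 + 0.2 × 66.2 = 37.984 + 13.24 = 51.224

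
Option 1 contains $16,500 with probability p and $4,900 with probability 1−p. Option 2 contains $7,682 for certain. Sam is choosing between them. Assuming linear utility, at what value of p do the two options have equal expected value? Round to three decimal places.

p = 0.240

p·16500 + (1−p)·4900 = 7682
11600p + 4900 = 7682
p = (7682 − 4900) / 11600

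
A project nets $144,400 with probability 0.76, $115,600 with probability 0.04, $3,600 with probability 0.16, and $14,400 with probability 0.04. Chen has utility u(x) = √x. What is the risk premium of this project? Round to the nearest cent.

E[u] = 0.76·√144400 + 0.04·√115600 + 0.16·√3600 + 0.04·√14400 = 0.76·380 + 0.04·340 + 0.16·60 + 0.04·120 = 316.8
CE = (316.8)² = 100362.24
Risk premium = EV − CE = 115520 − 100362.24 = 15157.76

$15,157.76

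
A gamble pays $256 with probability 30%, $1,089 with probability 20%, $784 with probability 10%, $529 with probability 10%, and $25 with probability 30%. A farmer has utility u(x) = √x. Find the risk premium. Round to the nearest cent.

E[u] = 0.3·√256 + 0.2·√1089 + 0.1·√784 + 0.1·√529 + 0.3·√25 = 0.3·16 + 0.2·33 + 0.1·28 + 0.1·23 + 0.3·5 = 18
CE = (18)² = 324
Risk premium = EV − CE = 433.4 − 324 = 109.4

$109.40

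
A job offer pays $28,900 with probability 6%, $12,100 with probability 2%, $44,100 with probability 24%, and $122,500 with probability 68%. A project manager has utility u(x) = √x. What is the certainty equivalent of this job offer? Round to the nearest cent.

$90,480.64

E[u] = 0.06·√28900 + 0.02·√12100 + 0.24·√44100 + 0.68·√122500 = 0.06·170 + 0.02·110 + 0.24·210 + 0.68·350 = 300.8
CE = (300.8)² = 90480.64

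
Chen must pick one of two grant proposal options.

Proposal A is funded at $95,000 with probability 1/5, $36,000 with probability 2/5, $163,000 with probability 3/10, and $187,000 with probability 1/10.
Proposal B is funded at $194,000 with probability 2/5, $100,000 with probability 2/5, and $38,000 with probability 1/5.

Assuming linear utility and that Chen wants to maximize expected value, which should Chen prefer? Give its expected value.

Proposal B ($125,200)

Proposal A = 1/5 × 95000 + 2/5 × 36000 + 3/10 × 163000 + 1/10 × 187000 = 19000 + 14400 + 48900 + 18700 = 101000
Proposal B = 2/5 × 194000 + 2/5 × 100000 + 1/5 × 38000 = 77600 + 40000 + 7600 = 125200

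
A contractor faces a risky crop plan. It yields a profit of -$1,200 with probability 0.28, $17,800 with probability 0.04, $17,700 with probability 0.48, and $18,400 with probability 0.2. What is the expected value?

EV = 0.28 × (-1200) + 0.04 × 17800 + 0.48 × 17700 + 0.2 × 18400 = -336 + 712 + 8496 + 3680 = 12552

$12,552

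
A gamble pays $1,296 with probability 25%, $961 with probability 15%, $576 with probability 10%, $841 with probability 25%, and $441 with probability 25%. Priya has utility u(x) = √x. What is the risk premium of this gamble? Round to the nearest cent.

E[u] = 0.25·√1296 + 0.15·√961 + 0.1·√576 + 0.25·√841 + 0.25·√441 = 0.25·36 + 0.15·31 + 0.1·24 + 0.25·29 + 0.25·21 = 28.55
CE = (28.55)² = 815.1025
Risk premium = EV − CE = 846.25 − 815.1025 = 31.1475

$31.15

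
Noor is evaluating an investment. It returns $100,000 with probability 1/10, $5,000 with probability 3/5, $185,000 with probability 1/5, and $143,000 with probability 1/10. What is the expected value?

$64,300

EV = 1/10 × 100000 + 3/5 × 5000 + 1/5 × 185000 + 1/10 × 143000 = 10000 + 3000 + 37000 + 14300 = 64300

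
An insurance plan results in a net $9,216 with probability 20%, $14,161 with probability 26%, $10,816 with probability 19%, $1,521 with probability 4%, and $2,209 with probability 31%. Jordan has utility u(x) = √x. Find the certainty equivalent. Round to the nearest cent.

E[u] = 0.2·√9216 + 0.26·√14161 + 0.19·√10816 + 0.04·√1521 + 0.31·√2209 = 0.2·96 + 0.26·119 + 0.19·104 + 0.04·39 + 0.31·47 = 86.03
CE = (86.03)² = 7401.1609

$7,401.16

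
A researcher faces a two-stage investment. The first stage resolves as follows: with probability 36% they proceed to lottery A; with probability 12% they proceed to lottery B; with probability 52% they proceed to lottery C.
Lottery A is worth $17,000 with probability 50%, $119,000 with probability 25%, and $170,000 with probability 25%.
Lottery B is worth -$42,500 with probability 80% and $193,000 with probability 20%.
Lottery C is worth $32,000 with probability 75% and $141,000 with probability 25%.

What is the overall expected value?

$60,432

EV(A) = 0.5 × 17000 + 0.25 × 119000 + 0.25 × 170000 = 8500 + 29750 + 42500 = 80750
EV(B) = 0.8 × (-42500) + 0.2 × 193000 = -34000 + 38600 = 4600
EV(C) = 0.75 × 32000 + 0.25 × 141000 = 24000 + 35250 = 59250
Overall = 0.36 × 80750 + 0.12 × 4600 + 0.52 × 59250 = 29070 + 552 + 30810 = 60432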